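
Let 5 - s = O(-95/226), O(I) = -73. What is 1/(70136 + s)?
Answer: 1/70214 ≈ 1.4242e-5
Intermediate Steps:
s = 78 (s = 5 - 1*(-73) = 5 + 73 = 78)
1/(70136 + s) = 1/(70136 + 78) = 1/70214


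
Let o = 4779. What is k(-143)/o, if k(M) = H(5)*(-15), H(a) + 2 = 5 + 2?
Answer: -25/1593 ≈ -0.015694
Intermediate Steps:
H(a) = 5 (H(a) = -2 + (5 + 2) = -2 + 7 = 5)
k(M) = -75 (k(M) = 5*(-15) = -75)
k(-143)/o = -75/4779 = -75*1/4779 = -25/1593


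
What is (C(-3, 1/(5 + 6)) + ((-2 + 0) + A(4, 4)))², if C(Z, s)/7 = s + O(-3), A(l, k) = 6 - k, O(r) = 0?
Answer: 49/121 ≈ 0.40496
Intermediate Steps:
C(Z, s) = 7*s (C(Z, s) = 7*(s + 0) = 7*s)
(C(-3, 1/(5 + 6)) + ((-2 + 0) + A(4, 4)))² = (7/(5 + 6) + ((-2 + 0) + (6 - 1*4)))² = (7/11 + (-2 + (6 - 4)))² = (7*(1/11) + (-2 + 2))² = (7/11 + 0)² = (7/11)² = 49/121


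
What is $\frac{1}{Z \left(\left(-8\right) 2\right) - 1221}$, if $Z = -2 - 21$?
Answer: $- \frac{1}{853} \approx -0.0011723$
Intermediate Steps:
$Z = -23$
$\frac{1}{Z \left(\left(-8\right) 2\right) - 1221} = \frac{1}{- 23 \left(\left(-8\right) 2\right) - 1221} = \frac{1}{\left(-23\right) \left(-16\right) - 1221} = \frac{1}{368 - 1221} = \frac{1}{-853} = - \frac{1}{853}$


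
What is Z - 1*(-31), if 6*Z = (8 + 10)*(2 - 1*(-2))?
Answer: 43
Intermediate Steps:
Z = 12 (Z = ((8 + 10)*(2 - 1*(-2)))/6 = (18*(2 + 2))/6 = (18*4)/6 = (⅙)*72 = 12)
Z - 1*(-31) = 12 - 1*(-31) = 12 + 31 = 43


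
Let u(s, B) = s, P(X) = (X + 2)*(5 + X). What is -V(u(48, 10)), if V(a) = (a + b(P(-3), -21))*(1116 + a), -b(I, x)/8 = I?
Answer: -74496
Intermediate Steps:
P(X) = (2 + X)*(5 + X)
b(I, x) = -8*I
V(a) = (16 + a)*(1116 + a) (V(a) = (a - 8*(10 + (-3)² + 7*(-3)))*(1116 + a) = (a - 8*(10 + 9 - 21))*(1116 + a) = (a - 8*(-2))*(1116 + a) = (a + 16)*(1116 + a) = (16 + a)*(1116 + a))
-V(u(48, 10)) = -(17856 + 48² + 1132*48) = -(17856 + 2304 + 54336) = -1*74496 = -74496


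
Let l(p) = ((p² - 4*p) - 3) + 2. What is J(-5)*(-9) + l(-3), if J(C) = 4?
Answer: -16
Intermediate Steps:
l(p) = -1 + p² - 4*p (l(p) = (-3 + p² - 4*p) + 2 = -1 + p² - 4*p)
J(-5)*(-9) + l(-3) = 4*(-9) + (-1 + (-3)² - 4*(-3)) = -36 + (-1 + 9 + 12) = -36 + 20 = -16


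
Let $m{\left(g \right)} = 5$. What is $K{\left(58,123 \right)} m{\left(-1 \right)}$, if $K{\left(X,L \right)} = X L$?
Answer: $35670$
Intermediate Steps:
$K{\left(X,L \right)} = L X$
$K{\left(58,123 \right)} m{\left(-1 \right)} = 123 \cdot 58 \cdot 5 = 7134 \cdot 5 = 35670$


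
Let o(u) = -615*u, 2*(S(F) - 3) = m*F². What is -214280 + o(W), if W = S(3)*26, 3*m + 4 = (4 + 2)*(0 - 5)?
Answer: 553240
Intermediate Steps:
m = -34/3 (m = -4/3 + ((4 + 2)*(0 - 5))/3 = -4/3 + (6*(-5))/3 = -4/3 + (⅓)*(-30) = -4/3 - 10 = -34/3 ≈ -11.333)
S(F) = 3 - 17*F²/3 (S(F) = 3 + (-34*F²/3)/2 = 3 - 17*F²/3)
W = -1248 (W = (3 - 17/3*3²)*26 = (3 - 17/3*9)*26 = (3 - 51)*26 = -48*26 = -1248)
-214280 + o(W) = -214280 - 615*(-1248) = -214280 + 767520 = 553240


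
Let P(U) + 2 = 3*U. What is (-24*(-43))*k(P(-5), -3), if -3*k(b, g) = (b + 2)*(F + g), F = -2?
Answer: -25800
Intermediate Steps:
P(U) = -2 + 3*U
k(b, g) = -(-2 + g)*(2 + b)/3 (k(b, g) = -(b + 2)*(-2 + g)/3 = -(2 + b)*(-2 + g)/3 = -(-2 + g)*(2 + b)/3)
(-24*(-43))*k(P(-5), -3) = (-24*(-43))*(4/3 - ⅔*(-3) + 2*(-2 + 3*(-5))/3 - ⅓*(-2 + 3*(-5))*(-3)) = 1032*(4/3 + 2 + 2*(-2 - 15)/3 - ⅓*(-2 - 15)*(-3)) = 1032*(4/3 + 2 + (⅔)*(-17) - ⅓*(-17)*(-3)) = 1032*(4/3 + 2 - 34/3 - 17) = 1032*(-25) = -25800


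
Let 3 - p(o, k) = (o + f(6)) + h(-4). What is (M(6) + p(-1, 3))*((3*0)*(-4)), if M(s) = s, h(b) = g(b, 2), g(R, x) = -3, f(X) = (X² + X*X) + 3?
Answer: 0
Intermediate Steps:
f(X) = 3 + 2*X² (f(X) = (X² + X²) + 3 = 2*X² + 3 = 3 + 2*X²)
h(b) = -3
p(o, k) = -69 - o (p(o, k) = 3 - ((o + (3 + 2*6²)) - 3) = 3 - ((o + (3 + 2*36)) - 3) = 3 - ((o + (3 + 72)) - 3) = 3 - ((o + 75) - 3) = 3 - ((75 + o) - 3) = 3 - (72 + o) = 3 + (-72 - o) = -69 - o)
(M(6) + p(-1, 3))*((3*0)*(-4)) = (6 + (-69 - 1*(-1)))*((3*0)*(-4)) = (6 + (-69 + 1))*(0*(-4)) = (6 - 68)*0 = -62*0 = 0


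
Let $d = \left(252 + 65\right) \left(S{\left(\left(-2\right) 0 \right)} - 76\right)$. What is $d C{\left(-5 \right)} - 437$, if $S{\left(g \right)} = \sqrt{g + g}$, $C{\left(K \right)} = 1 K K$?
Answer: $-602737$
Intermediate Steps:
$C{\left(K \right)} = K^{2}$ ($C{\left(K \right)} = K K = K^{2}$)
$S{\left(g \right)} = \sqrt{2} \sqrt{g}$ ($S{\left(g \right)} = \sqrt{2 g} = \sqrt{2} \sqrt{g}$)
$d = -24092$ ($d = \left(252 + 65\right) \left(\sqrt{2} \sqrt{\left(-2\right) 0} - 76\right) = 317 \left(\sqrt{2} \sqrt{0} - 76\right) = 317 \left(\sqrt{2} \cdot 0 - 76\right) = 317 \left(0 - 76\right) = 317 \left(-76\right) = -24092$)
$d C{\left(-5 \right)} - 437 = - 24092 \left(-5\right)^{2} - 437 = \left(-24092\right) 25 - 437 = -602300 - 437 = -602737$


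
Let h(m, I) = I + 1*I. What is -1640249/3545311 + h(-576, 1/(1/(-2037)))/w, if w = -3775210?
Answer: -3088920415138/6692146770155 ≈ -0.46157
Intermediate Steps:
h(m, I) = 2*I (h(m, I) = I + I = 2*I)
-1640249/3545311 + h(-576, 1/(1/(-2037)))/w = -1640249/3545311 + (2/(1/(-2037)))/(-3775210) = -1640249*1/3545311 + (2/(-1/2037))*(-1/3775210) = -1640249/3545311 + (2*(-2037))*(-1/3775210) = -1640249/3545311 - 4074*(-1/3775210) = -1640249/3545311 + 2037/1887605 = -3088920415138/6692146770155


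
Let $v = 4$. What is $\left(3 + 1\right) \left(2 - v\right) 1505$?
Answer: $-12040$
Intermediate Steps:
$\left(3 + 1\right) \left(2 - v\right) 1505 = \left(3 + 1\right) \left(2 - 4\right) 1505 = 4 \left(2 - 4\right) 1505 = 4 \left(-2\right) 1505 = \left(-8\right) 1505 = -12040$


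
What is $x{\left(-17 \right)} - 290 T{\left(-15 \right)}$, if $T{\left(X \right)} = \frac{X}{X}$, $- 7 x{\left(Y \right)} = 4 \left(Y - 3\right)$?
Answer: $- \frac{1950}{7} \approx -278.57$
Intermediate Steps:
$x{\left(Y \right)} = \frac{12}{7} - \frac{4 Y}{7}$ ($x{\left(Y \right)} = - \frac{4 \left(Y - 3\right)}{7} = - \frac{4 \left(-3 + Y\right)}{7} = - \frac{-12 + 4 Y}{7} = \frac{12}{7} - \frac{4 Y}{7}$)
$T{\left(X \right)} = 1$
$x{\left(-17 \right)} - 290 T{\left(-15 \right)} = \left(\frac{12}{7} - - \frac{68}{7}\right) - 290 = \left(\frac{12}{7} + \frac{68}{7}\right) - 290 = \frac{80}{7} - 290 = - \frac{1950}{7}$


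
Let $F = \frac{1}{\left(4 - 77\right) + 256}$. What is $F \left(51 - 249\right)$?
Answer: $- \frac{66}{61} \approx -1.082$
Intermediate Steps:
$F = \frac{1}{183}$ ($F = \frac{1}{\left(4 - 77\right) + 256} = \frac{1}{-73 + 256} = \frac{1}{183} \approx 0.0054645$)
$F \left(51 - 249\right) = \frac{51 - 249}{183} = \frac{1}{183} \left(-198\right) = - \frac{66}{61}$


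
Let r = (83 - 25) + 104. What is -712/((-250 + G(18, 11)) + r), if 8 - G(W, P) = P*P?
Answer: 712/201 ≈ 3.5423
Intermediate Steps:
G(W, P) = 8 - P**2 (G(W, P) = 8 - P*P = 8 - P**2)
r = 162 (r = 58 + 104 = 162)
-712/((-250 + G(18, 11)) + r) = -712/((-250 + (8 - 1*11**2)) + 162) = -712/((-250 + (8 - 1*121)) + 162) = -712/((-250 + (8 - 121)) + 162) = -712/((-250 - 113) + 162) = -712/(-363 + 162) = -712/(-201) = -712*(-1/201) = 712/201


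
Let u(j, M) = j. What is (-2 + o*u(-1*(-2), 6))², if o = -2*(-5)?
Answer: 324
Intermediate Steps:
o = 10
(-2 + o*u(-1*(-2), 6))² = (-2 + 10*(-1*(-2)))² = (-2 + 10*2)² = (-2 + 20)² = 18² = 324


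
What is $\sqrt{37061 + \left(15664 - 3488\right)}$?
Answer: $\sqrt{49237} \approx 221.89$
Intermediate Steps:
$\sqrt{37061 + \left(15664 - 3488\right)} = \sqrt{37061 + 12176} = \sqrt{49237}$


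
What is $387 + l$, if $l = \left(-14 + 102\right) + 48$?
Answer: $523$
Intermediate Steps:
$l = 136$ ($l = 88 + 48 = 136$)
$387 + l = 387 + 136 = 523$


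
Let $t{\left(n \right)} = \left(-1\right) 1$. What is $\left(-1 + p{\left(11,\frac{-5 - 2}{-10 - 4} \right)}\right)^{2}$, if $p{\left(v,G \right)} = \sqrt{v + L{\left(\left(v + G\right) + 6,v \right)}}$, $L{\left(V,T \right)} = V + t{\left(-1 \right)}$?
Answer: $\frac{57}{2} - \sqrt{110} \approx 18.012$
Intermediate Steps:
$t{\left(n \right)} = -1$
$L{\left(V,T \right)} = -1 + V$ ($L{\left(V,T \right)} = V - 1 = -1 + V$)
$p{\left(v,G \right)} = \sqrt{5 + G + 2 v}$ ($p{\left(v,G \right)} = \sqrt{v - \left(-5 - G - v\right)} = \sqrt{v + \left(5 + G + v\right)} = \sqrt{5 + G + 2 v}$)
$\left(-1 + p{\left(11,\frac{-5 - 2}{-10 - 4} \right)}\right)^{2} = \left(-1 + \sqrt{5 + \frac{-5 - 2}{-10 - 4} + 2 \cdot 11}\right)^{2} = \left(-1 + \sqrt{5 - \frac{7}{-14} + 22}\right)^{2} = \left(-1 + \sqrt{5 - - \frac{1}{2} + 22}\right)^{2} = \left(-1 + \sqrt{5 + \frac{1}{2} + 22}\right)^{2} = \left(-1 + \sqrt{\frac{55}{2}}\right)^{2} = \left(-1 + \frac{\sqrt{110}}{2}\right)^{2}$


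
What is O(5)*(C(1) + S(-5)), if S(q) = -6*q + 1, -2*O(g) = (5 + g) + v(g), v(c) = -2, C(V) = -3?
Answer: -112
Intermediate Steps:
O(g) = -3/2 - g/2 (O(g) = -((5 + g) - 2)/2 = -(3 + g)/2 = -3/2 - g/2)
S(q) = 1 - 6*q
O(5)*(C(1) + S(-5)) = (-3/2 - 1/2*5)*(-3 + (1 - 6*(-5))) = (-3/2 - 5/2)*(-3 + (1 + 30)) = -4*(-3 + 31) = -4*28 = -112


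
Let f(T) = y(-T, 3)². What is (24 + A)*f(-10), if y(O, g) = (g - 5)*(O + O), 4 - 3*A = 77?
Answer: -1600/3 ≈ -533.33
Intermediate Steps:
A = -73/3 (A = 4/3 - ⅓*77 = 4/3 - 77/3 = -73/3 ≈ -24.333)
y(O, g) = 2*O*(-5 + g) (y(O, g) = (-5 + g)*(2*O) = 2*O*(-5 + g))
f(T) = 16*T² (f(T) = (2*(-T)*(-5 + 3))² = (2*(-T)*(-2))² = (4*T)² = 16*T²)
(24 + A)*f(-10) = (24 - 73/3)*(16*(-10)²) = -16*100/3 = -⅓*1600 = -1600/3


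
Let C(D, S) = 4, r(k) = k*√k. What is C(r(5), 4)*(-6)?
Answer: -24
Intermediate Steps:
r(k) = k^(3/2)
C(r(5), 4)*(-6) = 4*(-6) = -24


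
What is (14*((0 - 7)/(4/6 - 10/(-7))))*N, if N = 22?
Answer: -1029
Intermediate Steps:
(14*((0 - 7)/(4/6 - 10/(-7))))*N = (14*((0 - 7)/(4/6 - 10/(-7))))*22 = (14*(-7/(4*(⅙) - 10*(-⅐))))*22 = (14*(-7/(⅔ + 10/7)))*22 = (14*(-7/44/21))*22 = (14*(-7*21/44))*22 = (14*(-147/44))*22 = -1029/22*22 = -1029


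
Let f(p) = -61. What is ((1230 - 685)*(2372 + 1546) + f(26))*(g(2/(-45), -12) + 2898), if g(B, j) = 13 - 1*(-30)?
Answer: 6279767309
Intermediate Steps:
g(B, j) = 43 (g(B, j) = 13 + 30 = 43)
((1230 - 685)*(2372 + 1546) + f(26))*(g(2/(-45), -12) + 2898) = ((1230 - 685)*(2372 + 1546) - 61)*(43 + 2898) = (545*3918 - 61)*2941 = (2135310 - 61)*2941 = 2135249*2941 = 6279767309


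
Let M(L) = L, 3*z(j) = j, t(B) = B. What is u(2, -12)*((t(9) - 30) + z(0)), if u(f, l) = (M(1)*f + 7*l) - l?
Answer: 1470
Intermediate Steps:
z(j) = j/3
u(f, l) = f + 6*l (u(f, l) = (1*f + 7*l) - l = (f + 7*l) - l = f + 6*l)
u(2, -12)*((t(9) - 30) + z(0)) = (2 + 6*(-12))*((9 - 30) + (1/3)*0) = (2 - 72)*(-21 + 0) = -70*(-21) = 1470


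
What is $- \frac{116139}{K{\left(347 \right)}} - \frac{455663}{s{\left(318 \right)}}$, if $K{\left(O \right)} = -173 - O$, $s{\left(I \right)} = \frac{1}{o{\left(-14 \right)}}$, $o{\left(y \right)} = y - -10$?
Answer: $\frac{947895179}{520} \approx 1.8229 \cdot 10^{6}$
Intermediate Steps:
$o{\left(y \right)} = 10 + y$ ($o{\left(y \right)} = y + 10 = 10 + y$)
$s{\left(I \right)} = - \frac{1}{4}$ ($s{\left(I \right)} = \frac{1}{10 - 14} = \frac{1}{-4} = - \frac{1}{4}$)
$- \frac{116139}{K{\left(347 \right)}} - \frac{455663}{s{\left(318 \right)}} = - \frac{116139}{-173 - 347} - \frac{455663}{- \frac{1}{4}} = - \frac{116139}{-173 - 347} - -1822652 = - \frac{116139}{-520} + 1822652 = \left(-116139\right) \left(- \frac{1}{520}\right) + 1822652 = \frac{116139}{520} + 1822652 = \frac{947895179}{520}$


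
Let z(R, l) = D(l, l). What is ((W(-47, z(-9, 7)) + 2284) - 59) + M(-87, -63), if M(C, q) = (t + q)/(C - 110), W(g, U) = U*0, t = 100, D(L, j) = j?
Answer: 438288/197 ≈ 2224.8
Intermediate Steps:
z(R, l) = l
W(g, U) = 0
M(C, q) = (100 + q)/(-110 + C) (M(C, q) = (100 + q)/(C - 110) = (100 + q)/(-110 + C))
((W(-47, z(-9, 7)) + 2284) - 59) + M(-87, -63) = ((0 + 2284) - 59) + (100 - 63)/(-110 - 87) = (2284 - 59) + 37/(-197) = 2225 - 1/197*37 = 2225 - 37/197 = 438288/197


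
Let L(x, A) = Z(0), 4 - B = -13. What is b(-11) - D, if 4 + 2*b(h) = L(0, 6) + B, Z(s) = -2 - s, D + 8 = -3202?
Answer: 6431/2 ≈ 3215.5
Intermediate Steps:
B = 17 (B = 4 - 1*(-13) = 4 + 13 = 17)
D = -3210 (D = -8 - 3202 = -3210)
L(x, A) = -2 (L(x, A) = -2 - 1*0 = -2 + 0 = -2)
b(h) = 11/2 (b(h) = -2 + (-2 + 17)/2 = -2 + (½)*15 = -2 + 15/2 = 11/2)
b(-11) - D = 11/2 - 1*(-3210) = 11/2 + 3210 = 6431/2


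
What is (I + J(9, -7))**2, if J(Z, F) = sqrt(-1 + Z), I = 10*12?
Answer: 14408 + 480*sqrt(2) ≈ 15087.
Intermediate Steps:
I = 120
(I + J(9, -7))**2 = (120 + sqrt(-1 + 9))**2 = (120 + sqrt(8))**2 = (120 + 2*sqrt(2))**2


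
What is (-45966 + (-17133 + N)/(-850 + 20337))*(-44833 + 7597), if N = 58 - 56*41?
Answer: 33354475160868/19487 ≈ 1.7116e+9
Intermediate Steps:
N = -2238 (N = 58 - 2296 = -2238)
(-45966 + (-17133 + N)/(-850 + 20337))*(-44833 + 7597) = (-45966 + (-17133 - 2238)/(-850 + 20337))*(-44833 + 7597) = (-45966 - 19371/19487)*(-37236) = -895758813/19487*(-37236) = 33354475160868/19487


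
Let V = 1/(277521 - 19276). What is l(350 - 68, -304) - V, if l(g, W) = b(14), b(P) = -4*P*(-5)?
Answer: 72308599/258245 ≈ 280.00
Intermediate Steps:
b(P) = 20*P
V = 1/258245 ≈ 3.8723e-6
l(g, W) = 280 (l(g, W) = 20*14 = 280)
l(350 - 68, -304) - V = 280 - 1*1/258245 = 280 - 1/258245 = 72308599/258245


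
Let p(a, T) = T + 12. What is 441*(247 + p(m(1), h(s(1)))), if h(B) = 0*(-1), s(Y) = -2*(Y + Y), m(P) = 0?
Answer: 114219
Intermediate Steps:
s(Y) = -4*Y
h(B) = 0
p(a, T) = 12 + T
441*(247 + p(m(1), h(s(1)))) = 441*(247 + (12 + 0)) = 441*(247 + 12) = 441*259 = 114219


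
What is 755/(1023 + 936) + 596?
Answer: 1168319/1959 ≈ 596.39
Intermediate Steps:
755/(1023 + 936) + 596 = 755/1959 + 596 = 1168319/1959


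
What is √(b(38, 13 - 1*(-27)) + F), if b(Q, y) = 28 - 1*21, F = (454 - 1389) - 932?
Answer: 2*I*√465 ≈ 43.128*I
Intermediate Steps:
F = -1867 (F = -935 - 932 = -1867)
b(Q, y) = 7 (b(Q, y) = 28 - 21 = 7)
√(b(38, 13 - 1*(-27)) + F) = √(7 - 1867) = √(-1860) = 2*I*√465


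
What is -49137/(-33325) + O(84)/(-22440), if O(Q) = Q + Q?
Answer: 9141964/6231775 ≈ 1.4670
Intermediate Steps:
O(Q) = 2*Q
-49137/(-33325) + O(84)/(-22440) = -49137/(-33325) + (2*84)/(-22440) = -49137*(-1/33325) + 168*(-1/22440) = 49137/33325 - 7/935 = 9141964/6231775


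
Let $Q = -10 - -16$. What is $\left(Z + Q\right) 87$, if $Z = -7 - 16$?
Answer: $-1479$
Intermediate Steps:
$Q = 6$ ($Q = -10 + 16 = 6$)
$Z = -23$ ($Z = -7 - 16 = -23$)
$\left(Z + Q\right) 87 = \left(-23 + 6\right) 87 = \left(-17\right) 87 = -1479$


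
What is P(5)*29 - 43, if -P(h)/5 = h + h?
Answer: -1493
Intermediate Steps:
P(h) = -10*h (P(h) = -5*(h + h) = -10*h)
P(5)*29 - 43 = -10*5*29 - 43 = -50*29 - 43 = -1450 - 43 = -1493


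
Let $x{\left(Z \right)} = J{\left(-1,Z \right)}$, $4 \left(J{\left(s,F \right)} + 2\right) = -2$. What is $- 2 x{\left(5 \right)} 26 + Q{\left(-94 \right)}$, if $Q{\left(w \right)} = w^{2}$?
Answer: $8966$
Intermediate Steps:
$J{\left(s,F \right)} = - \frac{5}{2}$ ($J{\left(s,F \right)} = -2 + \frac{1}{4} \left(-2\right) = -2 - \frac{1}{2} = - \frac{5}{2}$)
$x{\left(Z \right)} = - \frac{5}{2}$
$- 2 x{\left(5 \right)} 26 + Q{\left(-94 \right)} = \left(-2\right) \left(- \frac{5}{2}\right) 26 + \left(-94\right)^{2} = 5 \cdot 26 + 8836 = 130 + 8836 = 8966$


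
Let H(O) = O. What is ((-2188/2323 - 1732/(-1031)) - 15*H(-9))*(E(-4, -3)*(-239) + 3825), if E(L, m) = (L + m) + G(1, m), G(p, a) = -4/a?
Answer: 5051316212294/7185039 ≈ 7.0303e+5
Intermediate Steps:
E(L, m) = L + m - 4/m (E(L, m) = (L + m) - 4/m = L + m - 4/m)
((-2188/2323 - 1732/(-1031)) - 15*H(-9))*(E(-4, -3)*(-239) + 3825) = ((-2188/2323 - 1732/(-1031)) - 15*(-9))*((-4 - 3 - 4/(-3))*(-239) + 3825) = ((-2188*1/2323 - 1732*(-1/1031)) + 135)*((-4 - 3 - 4*(-⅓))*(-239) + 3825) = ((-2188/2323 + 1732/1031) + 135)*((-4 - 3 + 4/3)*(-239) + 3825) = (1767608/2395013 + 135)*(-17/3*(-239) + 3825) = 325094363*(4063/3 + 3825)/2395013 = (325094363/2395013)*(15538/3) = 5051316212294/7185039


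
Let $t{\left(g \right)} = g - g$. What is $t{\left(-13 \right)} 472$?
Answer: $0$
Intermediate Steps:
$t{\left(g \right)} = 0$
$t{\left(-13 \right)} 472 = 0 \cdot 472 = 0$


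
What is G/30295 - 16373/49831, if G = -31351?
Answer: -2058271716/1509630145 ≈ -1.3634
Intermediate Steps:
G/30295 - 16373/49831 = -31351/30295 - 16373/49831 = -2058271716/1509630145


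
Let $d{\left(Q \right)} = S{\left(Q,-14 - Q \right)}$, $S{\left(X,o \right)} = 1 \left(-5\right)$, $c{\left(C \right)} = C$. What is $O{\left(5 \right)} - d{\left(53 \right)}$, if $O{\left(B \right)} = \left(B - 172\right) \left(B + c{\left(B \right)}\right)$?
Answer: $-1665$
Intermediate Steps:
$S{\left(X,o \right)} = -5$
$O{\left(B \right)} = 2 B \left(-172 + B\right)$ ($O{\left(B \right)} = \left(B - 172\right) \left(B + B\right) = \left(-172 + B\right) 2 B = 2 B \left(-172 + B\right)$)
$d{\left(Q \right)} = -5$
$O{\left(5 \right)} - d{\left(53 \right)} = 2 \cdot 5 \left(-172 + 5\right) - -5 = 2 \cdot 5 \left(-167\right) + 5 = -1670 + 5 = -1665$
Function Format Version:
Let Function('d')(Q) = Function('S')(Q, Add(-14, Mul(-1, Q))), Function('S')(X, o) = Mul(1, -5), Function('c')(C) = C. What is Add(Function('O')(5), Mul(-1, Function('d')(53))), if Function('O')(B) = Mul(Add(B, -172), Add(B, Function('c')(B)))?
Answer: -1665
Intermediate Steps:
Function('S')(X, o) = -5
Function('O')(B) = Mul(2, B, Add(-172, B)) (Function('O')(B) = Mul(Add(B, -172), Add(B, B)) = Mul(Add(-172, B), Mul(2, B)) = Mul(2, B, Add(-172, B)))
Function('d')(Q) = -5
Add(Function('O')(5), Mul(-1, Function('d')(53))) = Add(Mul(2, 5, Add(-172, 5)), Mul(-1, -5)) = Add(Mul(2, 5, -167), 5) = Add(-1670, 5) = -1665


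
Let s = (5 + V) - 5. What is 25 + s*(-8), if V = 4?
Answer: -7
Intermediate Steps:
s = 4 (s = (5 + 4) - 5 = 9 - 5 = 4)
25 + s*(-8) = 25 + 4*(-8) = 25 - 32 = -7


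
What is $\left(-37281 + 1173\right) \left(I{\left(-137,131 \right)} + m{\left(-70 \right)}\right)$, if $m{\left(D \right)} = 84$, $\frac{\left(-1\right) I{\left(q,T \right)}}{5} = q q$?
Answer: $3385522188$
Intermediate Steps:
$I{\left(q,T \right)} = - 5 q^{2}$ ($I{\left(q,T \right)} = - 5 q q = - 5 q^{2}$)
$\left(-37281 + 1173\right) \left(I{\left(-137,131 \right)} + m{\left(-70 \right)}\right) = \left(-37281 + 1173\right) \left(- 5 \left(-137\right)^{2} + 84\right) = - 36108 \left(\left(-5\right) 18769 + 84\right) = - 36108 \left(-93845 + 84\right) = \left(-36108\right) \left(-93761\right) = 3385522188$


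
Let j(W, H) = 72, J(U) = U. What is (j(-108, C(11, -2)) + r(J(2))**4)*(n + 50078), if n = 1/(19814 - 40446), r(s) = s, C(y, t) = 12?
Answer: 11365302245/2579 ≈ 4.4069e+6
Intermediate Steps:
n = -1/20632 (n = 1/(-20632) = -1/20632 ≈ -4.8468e-5)
(j(-108, C(11, -2)) + r(J(2))**4)*(n + 50078) = (72 + 2**4)*(-1/20632 + 50078) = (72 + 16)*(1033209295/20632) = 88*(1033209295/20632) = 11365302245/2579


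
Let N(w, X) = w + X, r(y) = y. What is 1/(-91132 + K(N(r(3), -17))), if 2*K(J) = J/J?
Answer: -2/182263 ≈ -1.0973e-5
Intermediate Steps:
N(w, X) = X + w
K(J) = ½ (K(J) = (J/J)/2 = (½)*1 = ½)
1/(-91132 + K(N(r(3), -17))) = 1/(-91132 + ½) = 1/(-182263/2) = -2/182263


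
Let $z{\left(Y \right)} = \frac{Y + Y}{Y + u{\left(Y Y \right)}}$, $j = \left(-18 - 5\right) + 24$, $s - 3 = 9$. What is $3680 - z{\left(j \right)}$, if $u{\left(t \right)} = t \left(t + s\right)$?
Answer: $\frac{25759}{7} \approx 3679.9$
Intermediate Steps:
$s = 12$ ($s = 3 + 9 = 12$)
$j = 1$ ($j = -23 + 24 = 1$)
$u{\left(t \right)} = t \left(12 + t\right)$ ($u{\left(t \right)} = t \left(t + 12\right) = t \left(12 + t\right)$)
$z{\left(Y \right)} = \frac{2 Y}{Y + Y^{2} \left(12 + Y^{2}\right)}$ ($z{\left(Y \right)} = \frac{Y + Y}{Y + Y Y \left(12 + Y Y\right)} = \frac{2 Y}{Y + Y^{2} \left(12 + Y^{2}\right)}$)
$3680 - z{\left(j \right)} = 3680 - \frac{2}{1 + 1 \left(12 + 1^{2}\right)} = 3680 - \frac{2}{1 + 1 \left(12 + 1\right)} = 3680 - \frac{2}{1 + 1 \cdot 13} = 3680 - \frac{2}{1 + 13} = 3680 - \frac{2}{14} = 3680 - 2 \cdot \frac{1}{14} = 3680 - \frac{1}{7} = \frac{25759}{7}$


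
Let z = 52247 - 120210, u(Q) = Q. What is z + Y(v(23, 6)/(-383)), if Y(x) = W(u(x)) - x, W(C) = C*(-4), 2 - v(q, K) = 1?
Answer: -26029824/383 ≈ -67963.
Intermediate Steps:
v(q, K) = 1 (v(q, K) = 2 - 1*1 = 2 - 1 = 1)
z = -67963
W(C) = -4*C
Y(x) = -5*x (Y(x) = -4*x - x = -5*x)
z + Y(v(23, 6)/(-383)) = -67963 - 5/(-383) = -67963 - 5*(-1)/383 = -67963 - 5*(-1/383) = -67963 + 5/383 = -26029824/383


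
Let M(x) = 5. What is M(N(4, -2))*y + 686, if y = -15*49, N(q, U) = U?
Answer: -2989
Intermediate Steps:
y = -735
M(N(4, -2))*y + 686 = 5*(-735) + 686 = -3675 + 686 = -2989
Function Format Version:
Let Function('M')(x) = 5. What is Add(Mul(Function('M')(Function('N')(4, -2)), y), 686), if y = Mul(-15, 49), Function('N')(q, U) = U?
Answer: -2989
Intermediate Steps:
y = -735
Add(Mul(Function('M')(Function('N')(4, -2)), y), 686) = Add(Mul(5, -735), 686) = Add(-3675, 686) = -2989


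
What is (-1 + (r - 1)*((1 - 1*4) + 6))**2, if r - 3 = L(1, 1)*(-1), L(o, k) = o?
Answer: 4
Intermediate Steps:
r = 2 (r = 3 + 1*(-1) = 3 - 1 = 2)
(-1 + (r - 1)*((1 - 1*4) + 6))**2 = (-1 + (2 - 1)*((1 - 1*4) + 6))**2 = (-1 + 1*((1 - 4) + 6))**2 = (-1 + 1*(-3 + 6))**2 = (-1 + 1*3)**2 = (-1 + 3)**2 = 2**2 = 4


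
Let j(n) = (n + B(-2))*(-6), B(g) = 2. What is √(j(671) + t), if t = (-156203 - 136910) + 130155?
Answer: 2*I*√41749 ≈ 408.65*I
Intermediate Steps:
t = -162958 (t = -293113 + 130155 = -162958)
j(n) = -12 - 6*n (j(n) = (n + 2)*(-6) = (2 + n)*(-6) = -12 - 6*n)
√(j(671) + t) = √((-12 - 6*671) - 162958) = √((-12 - 4026) - 162958) = √(-4038 - 162958) = √(-166996) = 2*I*√41749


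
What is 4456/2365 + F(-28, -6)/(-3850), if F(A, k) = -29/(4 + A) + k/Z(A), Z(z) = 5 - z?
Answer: 82335227/43705200 ≈ 1.8839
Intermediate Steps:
F(A, k) = -29/(4 + A) + k/(5 - A)
4456/2365 + F(-28, -6)/(-3850) = 4456/2365 + ((145 - 29*(-28) - 4*(-6) - 1*(-28)*(-6))/((-5 - 28)*(4 - 28)))/(-3850) = 4456*(1/2365) + ((145 + 812 + 24 - 168)/(-33*(-24)))*(-1/3850) = 4456/2365 - 1/33*(-1/24)*813*(-1/3850) = 4456/2365 + (271/264)*(-1/3850) = 4456/2365 - 271/1016400 = 82335227/43705200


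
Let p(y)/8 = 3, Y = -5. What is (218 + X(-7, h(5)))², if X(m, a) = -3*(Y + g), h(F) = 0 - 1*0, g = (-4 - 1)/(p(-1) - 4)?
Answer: 874225/16 ≈ 54639.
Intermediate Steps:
p(y) = 24 (p(y) = 8*3 = 24)
g = -¼ (g = (-4 - 1)/(24 - 4) = -5/20 = -5*1/20 = -¼ ≈ -0.25000)
h(F) = 0 (h(F) = 0 + 0 = 0)
X(m, a) = 63/4 (X(m, a) = -3*(-5 - ¼) = -3*(-21/4) = 63/4)
(218 + X(-7, h(5)))² = (218 + 63/4)² = (935/4)² = 874225/16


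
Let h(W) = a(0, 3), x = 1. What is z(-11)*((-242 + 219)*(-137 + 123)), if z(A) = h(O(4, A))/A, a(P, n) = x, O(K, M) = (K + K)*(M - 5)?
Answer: -322/11 ≈ -29.273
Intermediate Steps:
O(K, M) = 2*K*(-5 + M) (O(K, M) = (2*K)*(-5 + M) = 2*K*(-5 + M))
a(P, n) = 1
h(W) = 1
z(A) = 1/A
z(-11)*((-242 + 219)*(-137 + 123)) = ((-242 + 219)*(-137 + 123))/(-11) = -(-23)*(-14)/11 = -1/11*322 = -322/11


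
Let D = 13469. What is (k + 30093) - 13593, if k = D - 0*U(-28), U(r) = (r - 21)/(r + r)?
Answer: 29969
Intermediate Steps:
U(r) = (-21 + r)/(2*r) (U(r) = (-21 + r)/((2*r)) = (-21 + r)*(1/(2*r)) = (-21 + r)/(2*r))
k = 13469 (k = 13469 - 0*(½)*(-21 - 28)/(-28) = 13469 - 0*(½)*(-1/28)*(-49) = 13469 - 0*7/8 = 13469 - 1*0 = 13469 + 0 = 13469)
(k + 30093) - 13593 = (13469 + 30093) - 13593 = 43562 - 13593 = 29969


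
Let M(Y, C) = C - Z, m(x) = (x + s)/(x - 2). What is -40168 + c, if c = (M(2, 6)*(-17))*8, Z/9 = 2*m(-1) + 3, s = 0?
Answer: -36496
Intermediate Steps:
m(x) = x/(-2 + x) (m(x) = (x + 0)/(x - 2) = x/(-2 + x))
Z = 33 (Z = 9*(2*(-1/(-2 - 1)) + 3) = 9*(2*(-1/(-3)) + 3) = 9*(2*(-1*(-⅓)) + 3) = 9*(2*(⅓) + 3) = 9*(⅔ + 3) = 9*(11/3) = 33)
M(Y, C) = -33 + C (M(Y, C) = C - 1*33 = C - 33 = -33 + C)
c = 3672 (c = ((-33 + 6)*(-17))*8 = -27*(-17)*8 = 459*8 = 3672)
-40168 + c = -40168 + 3672 = -36496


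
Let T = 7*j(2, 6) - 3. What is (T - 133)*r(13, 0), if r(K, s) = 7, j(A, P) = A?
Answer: -854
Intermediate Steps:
T = 11 (T = 7*2 - 3 = 14 - 3 = 11)
(T - 133)*r(13, 0) = (11 - 133)*7 = -122*7 = -854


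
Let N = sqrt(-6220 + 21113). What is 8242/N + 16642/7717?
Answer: 16642/7717 + 8242*sqrt(14893)/14893 ≈ 69.693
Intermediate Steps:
N = sqrt(14893) ≈ 122.04
8242/N + 16642/7717 = 8242/(sqrt(14893)) + 16642/7717 = 8242*(sqrt(14893)/14893) + 16642*(1/7717) = 8242*sqrt(14893)/14893 + 16642/7717 = 16642/7717 + 8242*sqrt(14893)/14893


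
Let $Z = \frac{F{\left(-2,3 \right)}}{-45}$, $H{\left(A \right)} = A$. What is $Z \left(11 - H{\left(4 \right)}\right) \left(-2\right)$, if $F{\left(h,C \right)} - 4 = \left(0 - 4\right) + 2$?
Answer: $\frac{28}{45} \approx 0.62222$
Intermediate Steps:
$F{\left(h,C \right)} = 2$ ($F{\left(h,C \right)} = 4 + \left(\left(0 - 4\right) + 2\right) = 4 + \left(-4 + 2\right) = 4 - 2 = 2$)
$Z = - \frac{2}{45}$ ($Z = \frac{2}{-45} = 2 \left(- \frac{1}{45}\right) = - \frac{2}{45} \approx -0.044444$)
$Z \left(11 - H{\left(4 \right)}\right) \left(-2\right) = - \frac{2 \left(11 - 4\right)}{45} \left(-2\right) = \left(- \frac{2}{45}\right) 7 \left(-2\right) = \left(- \frac{14}{45}\right) \left(-2\right) = \frac{28}{45}$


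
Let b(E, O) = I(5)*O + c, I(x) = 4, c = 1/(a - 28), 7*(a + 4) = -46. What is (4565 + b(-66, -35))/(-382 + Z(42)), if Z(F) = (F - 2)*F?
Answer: 108613/31860 ≈ 3.4091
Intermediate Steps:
a = -74/7 (a = -4 + (⅐)*(-46) = -4 - 46/7 = -74/7 ≈ -10.571)
c = -7/270 (c = 1/(-74/7 - 28) = 1/(-270/7) = -7/270 ≈ -0.025926)
b(E, O) = -7/270 + 4*O (b(E, O) = 4*O - 7/270 = -7/270 + 4*O)
Z(F) = F*(-2 + F) (Z(F) = (-2 + F)*F = F*(-2 + F))
(4565 + b(-66, -35))/(-382 + Z(42)) = (4565 + (-7/270 + 4*(-35)))/(-382 + 42*(-2 + 42)) = (4565 + (-7/270 - 140))/(-382 + 42*40) = (4565 - 37807/270)/(-382 + 1680) = (1194743/270)/1298 = (1194743/270)*(1/1298) = 108613/31860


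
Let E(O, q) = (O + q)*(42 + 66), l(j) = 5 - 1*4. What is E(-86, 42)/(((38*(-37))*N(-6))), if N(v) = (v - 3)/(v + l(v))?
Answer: 1320/703 ≈ 1.8777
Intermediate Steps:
l(j) = 1 (l(j) = 5 - 4 = 1)
N(v) = (-3 + v)/(1 + v) (N(v) = (v - 3)/(v + 1) = (-3 + v)/(1 + v))
E(O, q) = 108*O + 108*q (E(O, q) = (O + q)*108 = 108*O + 108*q)
E(-86, 42)/(((38*(-37))*N(-6))) = (108*(-86) + 108*42)/(((38*(-37))*((-3 - 6)/(1 - 6)))) = (-9288 + 4536)/((-1406*(-9)/(-5))) = -4752/((-(-1406)*(-9)/5)) = -4752/((-1406*9/5)) = -4752/(-12654/5) = -4752*(-5/12654) = 1320/703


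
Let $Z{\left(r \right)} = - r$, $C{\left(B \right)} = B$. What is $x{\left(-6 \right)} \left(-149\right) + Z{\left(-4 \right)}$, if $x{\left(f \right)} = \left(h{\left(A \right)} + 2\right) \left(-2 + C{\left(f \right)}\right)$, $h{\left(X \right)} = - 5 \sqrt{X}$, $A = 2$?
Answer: $2388 - 5960 \sqrt{2} \approx -6040.7$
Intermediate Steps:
$x{\left(f \right)} = \left(-2 + f\right) \left(2 - 5 \sqrt{2}\right)$ ($x{\left(f \right)} = \left(- 5 \sqrt{2} + 2\right) \left(-2 + f\right) = \left(2 - 5 \sqrt{2}\right) \left(-2 + f\right) = \left(-2 + f\right) \left(2 - 5 \sqrt{2}\right)$)
$x{\left(-6 \right)} \left(-149\right) + Z{\left(-4 \right)} = \left(-4 + 2 \left(-6\right) + 10 \sqrt{2} - - 30 \sqrt{2}\right) \left(-149\right) - -4 = \left(-4 - 12 + 10 \sqrt{2} + 30 \sqrt{2}\right) \left(-149\right) + 4 = \left(-16 + 40 \sqrt{2}\right) \left(-149\right) + 4 = \left(2384 - 5960 \sqrt{2}\right) + 4 = 2388 - 5960 \sqrt{2}$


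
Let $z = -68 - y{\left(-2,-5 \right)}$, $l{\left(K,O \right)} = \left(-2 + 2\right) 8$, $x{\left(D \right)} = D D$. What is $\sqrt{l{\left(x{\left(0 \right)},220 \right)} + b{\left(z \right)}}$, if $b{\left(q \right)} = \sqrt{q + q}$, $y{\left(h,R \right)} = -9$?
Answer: $\sqrt[4]{118} \sqrt{i} \approx 2.3305 + 2.3305 i$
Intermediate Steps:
$x{\left(D \right)} = D^{2}$
$l{\left(K,O \right)} = 0$ ($l{\left(K,O \right)} = 0 \cdot 8 = 0$)
$z = -59$ ($z = -68 - -9 = -68 + 9 = -59$)
$b{\left(q \right)} = \sqrt{2} \sqrt{q}$ ($b{\left(q \right)} = \sqrt{2 q} = \sqrt{2} \sqrt{q}$)
$\sqrt{l{\left(x{\left(0 \right)},220 \right)} + b{\left(z \right)}} = \sqrt{0 + \sqrt{2} \sqrt{-59}} = \sqrt{0 + \sqrt{2} i \sqrt{59}} = \sqrt{0 + i \sqrt{118}} = \sqrt{i \sqrt{118}} = \sqrt[4]{118} \sqrt{i}$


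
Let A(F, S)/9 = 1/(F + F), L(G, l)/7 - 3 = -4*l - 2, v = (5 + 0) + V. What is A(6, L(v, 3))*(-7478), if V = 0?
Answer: -11217/2 ≈ -5608.5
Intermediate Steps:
v = 5 (v = (5 + 0) + 0 = 5 + 0 = 5)
L(G, l) = 7 - 28*l (L(G, l) = 21 + 7*(-4*l - 2) = 21 + 7*(-2 - 4*l) = 21 + (-14 - 28*l) = 7 - 28*l)
A(F, S) = 9/(2*F) (A(F, S) = 9/(F + F) = 9/((2*F)) = 9*(1/(2*F)) = 9/(2*F))
A(6, L(v, 3))*(-7478) = ((9/2)/6)*(-7478) = ((9/2)*(⅙))*(-7478) = (¾)*(-7478) = -11217/2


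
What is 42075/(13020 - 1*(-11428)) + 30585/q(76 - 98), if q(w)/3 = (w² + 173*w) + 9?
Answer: -109852885/80996224 ≈ -1.3563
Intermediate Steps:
q(w) = 27 + 3*w² + 519*w (q(w) = 3*((w² + 173*w) + 9) = 3*(9 + w² + 173*w) = 27 + 3*w² + 519*w)
42075/(13020 - 1*(-11428)) + 30585/q(76 - 98) = 42075/(13020 - 1*(-11428)) + 30585/(27 + 3*(76 - 98)² + 519*(76 - 98)) = 42075/(13020 + 11428) + 30585/(27 + 3*(-22)² + 519*(-22)) = 42075/24448 + 30585/(27 + 3*484 - 11418) = 42075*(1/24448) + 30585/(27 + 1452 - 11418) = 42075/24448 + 30585/(-9939) = 42075/24448 + 30585*(-1/9939) = 42075/24448 - 10195/3313 = -109852885/80996224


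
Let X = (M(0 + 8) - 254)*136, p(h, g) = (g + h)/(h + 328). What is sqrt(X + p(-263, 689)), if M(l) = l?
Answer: I*sqrt(141323910)/65 ≈ 182.89*I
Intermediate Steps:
p(h, g) = (g + h)/(328 + h)
X = -33456 (X = ((0 + 8) - 254)*136 = (8 - 254)*136 = -246*136 = -33456)
sqrt(X + p(-263, 689)) = sqrt(-33456 + (689 - 263)/(328 - 263)) = sqrt(-33456 + 426/65) = sqrt(-2174214/65) = I*sqrt(141323910)/65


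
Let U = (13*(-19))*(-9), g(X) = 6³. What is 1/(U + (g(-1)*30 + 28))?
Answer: 1/8731 ≈ 0.00011453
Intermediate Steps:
g(X) = 216
U = 2223 (U = -247*(-9) = 2223)
1/(U + (g(-1)*30 + 28)) = 1/(2223 + (216*30 + 28)) = 1/(2223 + (6480 + 28)) = 1/(2223 + 6508) = 1/8731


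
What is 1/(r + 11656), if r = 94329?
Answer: 1/105985 ≈ 9.4353e-6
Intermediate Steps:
1/(r + 11656) = 1/(94329 + 11656) = 1/105985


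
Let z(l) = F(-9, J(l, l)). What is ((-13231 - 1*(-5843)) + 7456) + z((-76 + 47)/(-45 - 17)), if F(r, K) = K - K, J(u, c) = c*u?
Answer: 68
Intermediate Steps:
F(r, K) = 0
z(l) = 0
((-13231 - 1*(-5843)) + 7456) + z((-76 + 47)/(-45 - 17)) = ((-13231 - 1*(-5843)) + 7456) + 0 = ((-13231 + 5843) + 7456) + 0 = (-7388 + 7456) + 0 = 68 + 0 = 68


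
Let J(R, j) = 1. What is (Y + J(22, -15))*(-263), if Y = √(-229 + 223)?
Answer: -263 - 263*I*√6 ≈ -263.0 - 644.22*I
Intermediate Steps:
Y = I*√6 (Y = √(-6) = I*√6 ≈ 2.4495*I)
(Y + J(22, -15))*(-263) = (I*√6 + 1)*(-263) = (1 + I*√6)*(-263) = -263 - 263*I*√6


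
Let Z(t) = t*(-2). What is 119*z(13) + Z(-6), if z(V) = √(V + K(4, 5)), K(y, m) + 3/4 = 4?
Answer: 12 + 119*√65/2 ≈ 491.70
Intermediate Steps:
K(y, m) = 13/4 (K(y, m) = -¾ + 4 = 13/4)
Z(t) = -2*t
z(V) = √(13/4 + V) (z(V) = √(V + 13/4) = √(13/4 + V))
119*z(13) + Z(-6) = 119*(√(13 + 4*13)/2) - 2*(-6) = 119*(√(13 + 52)/2) + 12 = 119*(√65/2) + 12 = 119*√65/2 + 12 = 12 + 119*√65/2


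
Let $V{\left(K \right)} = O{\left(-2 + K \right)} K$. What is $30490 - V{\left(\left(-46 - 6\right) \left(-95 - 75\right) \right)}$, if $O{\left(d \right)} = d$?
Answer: $-78097430$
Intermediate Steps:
$V{\left(K \right)} = K \left(-2 + K\right)$ ($V{\left(K \right)} = \left(-2 + K\right) K = K \left(-2 + K\right)$)
$30490 - V{\left(\left(-46 - 6\right) \left(-95 - 75\right) \right)} = 30490 - \left(-46 - 6\right) \left(-95 - 75\right) \left(-2 + \left(-46 - 6\right) \left(-95 - 75\right)\right) = 30490 - \left(-52\right) \left(-170\right) \left(-2 - -8840\right) = 30490 - 8840 \left(-2 + 8840\right) = 30490 - 8840 \cdot 8838 = 30490 - 78127920 = -78097430$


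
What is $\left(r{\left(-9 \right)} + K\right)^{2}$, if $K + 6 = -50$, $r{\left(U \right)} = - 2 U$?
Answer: $1444$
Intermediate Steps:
$K = -56$ ($K = -6 - 50 = -56$)
$\left(r{\left(-9 \right)} + K\right)^{2} = \left(\left(-2\right) \left(-9\right) - 56\right)^{2} = \left(18 - 56\right)^{2} = \left(-38\right)^{2} = 1444$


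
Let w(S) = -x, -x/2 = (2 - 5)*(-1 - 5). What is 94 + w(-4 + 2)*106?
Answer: 3910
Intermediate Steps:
x = -36 (x = -2*(2 - 5)*(-1 - 5) = -(-6)*(-6) = -2*18 = -36)
w(S) = 36 (w(S) = -1*(-36) = 36)
94 + w(-4 + 2)*106 = 94 + 36*106 = 94 + 3816 = 3910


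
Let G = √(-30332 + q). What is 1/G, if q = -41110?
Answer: -I*√2/378 ≈ -0.0037413*I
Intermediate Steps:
G = 189*I*√2 (G = √(-30332 - 41110) = √(-71442) = 189*I*√2 ≈ 267.29*I)
1/G = 1/(189*I*√2) = -I*√2/378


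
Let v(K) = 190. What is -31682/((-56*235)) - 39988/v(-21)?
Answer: -743175/3572 ≈ -208.06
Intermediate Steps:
-31682/((-56*235)) - 39988/v(-21) = -31682/((-56*235)) - 39988/190 = -31682/(-13160) - 39988*1/190 = -31682*(-1/13160) - 19994/95 = 2263/940 - 19994/95 = -743175/3572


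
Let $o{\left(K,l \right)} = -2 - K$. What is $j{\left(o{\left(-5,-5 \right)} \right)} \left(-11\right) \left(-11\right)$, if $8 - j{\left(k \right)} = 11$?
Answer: $-363$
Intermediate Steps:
$j{\left(k \right)} = -3$ ($j{\left(k \right)} = 8 - 11 = -3$)
$j{\left(o{\left(-5,-5 \right)} \right)} \left(-11\right) \left(-11\right) = \left(-3\right) \left(-11\right) \left(-11\right) = 33 \left(-11\right) = -363$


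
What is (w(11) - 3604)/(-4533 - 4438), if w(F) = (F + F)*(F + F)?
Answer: 3120/8971 ≈ 0.34779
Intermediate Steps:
w(F) = 4*F² (w(F) = (2*F)*(2*F) = 4*F²)
(w(11) - 3604)/(-4533 - 4438) = (4*11² - 3604)/(-4533 - 4438) = (4*121 - 3604)/(-8971) = (484 - 3604)*(-1/8971) = -3120*(-1/8971) = 3120/8971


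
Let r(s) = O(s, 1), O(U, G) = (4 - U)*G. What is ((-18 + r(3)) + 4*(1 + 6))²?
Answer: 121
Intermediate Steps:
O(U, G) = G*(4 - U)
r(s) = 4 - s (r(s) = 1*(4 - s) = 4 - s)
((-18 + r(3)) + 4*(1 + 6))² = ((-18 + (4 - 1*3)) + 4*(1 + 6))² = ((-18 + (4 - 3)) + 4*7)² = ((-18 + 1) + 28)² = (-17 + 28)² = 11² = 121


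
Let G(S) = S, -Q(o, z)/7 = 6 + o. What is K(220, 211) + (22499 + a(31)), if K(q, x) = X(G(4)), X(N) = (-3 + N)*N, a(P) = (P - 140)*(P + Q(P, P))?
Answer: 47355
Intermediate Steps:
Q(o, z) = -42 - 7*o (Q(o, z) = -7*(6 + o) = -42 - 7*o)
a(P) = (-140 + P)*(-42 - 6*P) (a(P) = (P - 140)*(P + (-42 - 7*P)) = (-140 + P)*(-42 - 6*P))
X(N) = N*(-3 + N)
K(q, x) = 4 (K(q, x) = 4*(-3 + 4) = 4*1 = 4)
K(220, 211) + (22499 + a(31)) = 4 + (22499 + (5880 - 6*31² + 798*31)) = 4 + (22499 + (5880 - 6*961 + 24738)) = 4 + (22499 + (5880 - 5766 + 24738)) = 4 + (22499 + 24852) = 4 + 47351 = 47355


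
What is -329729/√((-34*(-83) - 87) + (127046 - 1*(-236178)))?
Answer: -329729*√365959/365959 ≈ -545.06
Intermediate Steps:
-329729/√((-34*(-83) - 87) + (127046 - 1*(-236178))) = -329729/√((2822 - 87) + (127046 + 236178)) = -329729/√(2735 + 363224) = -329729*√365959/365959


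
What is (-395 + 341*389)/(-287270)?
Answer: -66127/143635 ≈ -0.46038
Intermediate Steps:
(-395 + 341*389)/(-287270) = (-395 + 132649)*(-1/287270) = 132254*(-1/287270) = -66127/143635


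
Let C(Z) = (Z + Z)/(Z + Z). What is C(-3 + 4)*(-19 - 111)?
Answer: -130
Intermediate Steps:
C(Z) = 1 (C(Z) = (2*Z)/((2*Z)) = (2*Z)*(1/(2*Z)) = 1)
C(-3 + 4)*(-19 - 111) = 1*(-19 - 111) = 1*(-130) = -130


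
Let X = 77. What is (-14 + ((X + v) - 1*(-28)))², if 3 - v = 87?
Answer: 49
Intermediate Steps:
v = -84 (v = 3 - 1*87 = 3 - 87 = -84)
(-14 + ((X + v) - 1*(-28)))² = (-14 + ((77 - 84) - 1*(-28)))² = (-14 + (-7 + 28))² = (-14 + 21)² = 7² = 49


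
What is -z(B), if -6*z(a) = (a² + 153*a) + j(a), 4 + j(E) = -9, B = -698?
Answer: 126799/2 ≈ 63400.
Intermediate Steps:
j(E) = -13 (j(E) = -4 - 9 = -13)
z(a) = 13/6 - 51*a/2 - a²/6 (z(a) = -((a² + 153*a) - 13)/6 = -(-13 + a² + 153*a)/6 = 13/6 - 51*a/2 - a²/6)
-z(B) = -(13/6 - 51/2*(-698) - ⅙*(-698)²) = -(13/6 + 17799 - ⅙*487204) = -(13/6 + 17799 - 243602/3) = -1*(-126799/2) = 126799/2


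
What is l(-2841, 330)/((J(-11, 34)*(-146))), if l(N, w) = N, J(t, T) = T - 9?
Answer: 2841/3650 ≈ 0.77836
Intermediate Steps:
J(t, T) = -9 + T
l(-2841, 330)/((J(-11, 34)*(-146))) = -2841*(-1/(146*(-9 + 34))) = -2841/(25*(-146)) = -2841/(-3650) = -2841*(-1/3650) = 2841/3650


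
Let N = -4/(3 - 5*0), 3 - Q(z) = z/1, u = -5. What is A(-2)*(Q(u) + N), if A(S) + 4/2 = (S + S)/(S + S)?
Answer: -20/3 ≈ -6.6667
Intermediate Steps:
A(S) = -1 (A(S) = -2 + (S + S)/(S + S) = -2 + (2*S)/((2*S)) = -2 + (2*S)*(1/(2*S)) = -2 + 1 = -1)
Q(z) = 3 - z (Q(z) = 3 - z/1 = 3 - z)
N = -4/3 (N = -4/(3 + 0) = -4/3 ≈ -1.3333)
A(-2)*(Q(u) + N) = -((3 - 1*(-5)) - 4/3) = -((3 + 5) - 4/3) = -(8 - 4/3) = -1*20/3 = -20/3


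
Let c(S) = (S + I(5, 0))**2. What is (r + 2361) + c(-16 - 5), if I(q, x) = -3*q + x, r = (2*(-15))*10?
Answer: 3357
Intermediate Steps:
r = -300 (r = -30*10 = -300)
I(q, x) = x - 3*q
c(S) = (-15 + S)**2 (c(S) = (S + (0 - 3*5))**2 = (S + (0 - 15))**2 = (S - 15)**2 = (-15 + S)**2)
(r + 2361) + c(-16 - 5) = (-300 + 2361) + (-15 + (-16 - 5))**2 = 2061 + (-15 - 21)**2 = 2061 + (-36)**2 = 2061 + 1296 = 3357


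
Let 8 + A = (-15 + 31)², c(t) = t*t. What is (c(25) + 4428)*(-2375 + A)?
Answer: -10747731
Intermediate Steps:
c(t) = t²
A = 248 (A = -8 + (-15 + 31)² = -8 + 16² = -8 + 256 = 248)
(c(25) + 4428)*(-2375 + A) = (25² + 4428)*(-2375 + 248) = (625 + 4428)*(-2127) = 5053*(-2127) = -10747731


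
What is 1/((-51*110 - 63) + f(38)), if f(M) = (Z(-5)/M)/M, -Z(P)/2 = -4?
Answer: -361/2047951 ≈ -0.00017627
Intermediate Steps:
Z(P) = 8 (Z(P) = -2*(-4) = 8)
f(M) = 8/M² (f(M) = (8/M)/M = 8/M²)
1/((-51*110 - 63) + f(38)) = 1/((-51*110 - 63) + 8/38²) = 1/((-5610 - 63) + 8*(1/1444)) = 1/(-5673 + 2/361) = 1/(-2047951/361) = -361/2047951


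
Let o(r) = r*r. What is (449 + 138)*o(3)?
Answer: 5283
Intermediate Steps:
o(r) = r²
(449 + 138)*o(3) = (449 + 138)*3² = 587*9 = 5283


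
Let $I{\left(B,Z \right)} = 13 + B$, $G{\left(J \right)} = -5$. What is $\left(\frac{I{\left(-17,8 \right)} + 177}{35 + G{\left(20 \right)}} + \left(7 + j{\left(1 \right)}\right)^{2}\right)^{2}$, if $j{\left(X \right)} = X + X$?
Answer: $\frac{6775609}{900} \approx 7528.5$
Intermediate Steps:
$j{\left(X \right)} = 2 X$
$\left(\frac{I{\left(-17,8 \right)} + 177}{35 + G{\left(20 \right)}} + \left(7 + j{\left(1 \right)}\right)^{2}\right)^{2} = \left(\frac{\left(13 - 17\right) + 177}{35 - 5} + \left(7 + 2 \cdot 1\right)^{2}\right)^{2} = \left(\frac{-4 + 177}{30} + \left(7 + 2\right)^{2}\right)^{2} = \left(173 \cdot \frac{1}{30} + 9^{2}\right)^{2} = \left(\frac{173}{30} + 81\right)^{2} = \left(\frac{2603}{30}\right)^{2} = \frac{6775609}{900}$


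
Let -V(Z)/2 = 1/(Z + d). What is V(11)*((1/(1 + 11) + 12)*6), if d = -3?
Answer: -145/8 ≈ -18.125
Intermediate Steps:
V(Z) = -2/(-3 + Z) (V(Z) = -2/(Z - 3) = -2/(-3 + Z))
V(11)*((1/(1 + 11) + 12)*6) = (-2/(-3 + 11))*((1/(1 + 11) + 12)*6) = (-2/8)*((1/12 + 12)*6) = (-2*1/8)*((1/12 + 12)*6) = -145*6/48 = -1/4*145/2 = -145/8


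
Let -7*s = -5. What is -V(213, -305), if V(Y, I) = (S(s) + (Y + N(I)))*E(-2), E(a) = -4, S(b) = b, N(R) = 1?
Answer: 6012/7 ≈ 858.86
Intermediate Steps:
s = 5/7 (s = -⅐*(-5) = 5/7 ≈ 0.71429)
V(Y, I) = -48/7 - 4*Y (V(Y, I) = (5/7 + (Y + 1))*(-4) = (5/7 + (1 + Y))*(-4) = (12/7 + Y)*(-4) = -48/7 - 4*Y)
-V(213, -305) = -(-48/7 - 4*213) = -(-48/7 - 852) = -1*(-6012/7) = 6012/7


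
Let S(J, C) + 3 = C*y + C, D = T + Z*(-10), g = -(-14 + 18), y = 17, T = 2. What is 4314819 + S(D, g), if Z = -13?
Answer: 4314744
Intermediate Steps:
g = -4 (g = -1*4 = -4)
D = 132 (D = 2 - 13*(-10) = 2 + 130 = 132)
S(J, C) = -3 + 18*C (S(J, C) = -3 + (C*17 + C) = -3 + (17*C + C) = -3 + 18*C)
4314819 + S(D, g) = 4314819 + (-3 + 18*(-4)) = 4314819 + (-3 - 72) = 4314819 - 75 = 4314744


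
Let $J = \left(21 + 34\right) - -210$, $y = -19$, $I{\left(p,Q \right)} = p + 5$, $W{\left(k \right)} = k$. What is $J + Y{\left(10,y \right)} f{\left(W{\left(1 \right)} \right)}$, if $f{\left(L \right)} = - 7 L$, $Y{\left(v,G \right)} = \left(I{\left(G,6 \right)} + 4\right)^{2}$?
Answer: $-435$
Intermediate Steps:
$I{\left(p,Q \right)} = 5 + p$
$Y{\left(v,G \right)} = \left(9 + G\right)^{2}$ ($Y{\left(v,G \right)} = \left(\left(5 + G\right) + 4\right)^{2} = \left(9 + G\right)^{2}$)
$J = 265$ ($J = 55 + 210 = 265$)
$J + Y{\left(10,y \right)} f{\left(W{\left(1 \right)} \right)} = 265 + \left(9 - 19\right)^{2} \left(\left(-7\right) 1\right) = 265 + \left(-10\right)^{2} \left(-7\right) = 265 + 100 \left(-7\right) = 265 - 700 = -435$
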